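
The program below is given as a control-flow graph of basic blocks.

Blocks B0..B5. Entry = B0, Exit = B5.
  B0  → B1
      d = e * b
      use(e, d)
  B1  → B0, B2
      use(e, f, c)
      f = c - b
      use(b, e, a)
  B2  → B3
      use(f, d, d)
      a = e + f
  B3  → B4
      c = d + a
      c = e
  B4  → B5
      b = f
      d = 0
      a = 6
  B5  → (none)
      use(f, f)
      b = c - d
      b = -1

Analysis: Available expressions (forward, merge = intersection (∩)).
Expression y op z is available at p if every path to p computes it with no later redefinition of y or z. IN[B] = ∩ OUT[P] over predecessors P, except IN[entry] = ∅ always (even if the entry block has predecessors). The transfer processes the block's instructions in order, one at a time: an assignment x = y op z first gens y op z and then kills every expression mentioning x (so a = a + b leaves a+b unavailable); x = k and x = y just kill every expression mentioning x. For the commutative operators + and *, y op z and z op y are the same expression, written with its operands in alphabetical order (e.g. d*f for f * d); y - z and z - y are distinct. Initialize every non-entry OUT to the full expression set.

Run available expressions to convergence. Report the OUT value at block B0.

Per-block solution:
  B0:  IN={}  OUT={b*e}
  B1:  IN={b*e}  OUT={b*e, c-b}
  B2:  IN={b*e, c-b}  OUT={b*e, c-b, e+f}
  B3:  IN={b*e, c-b, e+f}  OUT={a+d, b*e, e+f}
  B4:  IN={a+d, b*e, e+f}  OUT={e+f}
  B5:  IN={e+f}  OUT={c-d, e+f}

Merge at B0 (entry node, so the boundary value {} is joined with the incoming edge(s)): IN[B0] = {} ∩ OUT[B1] = {}
Applying B0's transfer function to that IN value gives OUT[B0] (row B0 above).

Answer: {b*e}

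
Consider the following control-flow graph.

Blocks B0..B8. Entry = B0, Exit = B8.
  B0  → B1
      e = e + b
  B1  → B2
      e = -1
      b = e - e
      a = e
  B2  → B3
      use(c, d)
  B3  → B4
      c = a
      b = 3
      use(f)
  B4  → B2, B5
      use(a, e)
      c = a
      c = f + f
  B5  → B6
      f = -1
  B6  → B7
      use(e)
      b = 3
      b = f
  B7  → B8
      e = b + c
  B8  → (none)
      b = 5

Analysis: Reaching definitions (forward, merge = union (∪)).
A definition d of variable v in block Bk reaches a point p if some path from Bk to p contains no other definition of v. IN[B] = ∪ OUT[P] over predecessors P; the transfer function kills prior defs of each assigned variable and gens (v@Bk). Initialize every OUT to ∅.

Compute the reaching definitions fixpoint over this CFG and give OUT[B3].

Per-block solution:
  B0:  IN={}  OUT={e@B0}
  B1:  IN={e@B0}  OUT={a@B1, b@B1, e@B1}
  B2:  IN={a@B1, b@B1, b@B3, c@B4, e@B1}  OUT={a@B1, b@B1, b@B3, c@B4, e@B1}
  B3:  IN={a@B1, b@B1, b@B3, c@B4, e@B1}  OUT={a@B1, b@B3, c@B3, e@B1}
  B4:  IN={a@B1, b@B3, c@B3, e@B1}  OUT={a@B1, b@B3, c@B4, e@B1}
  B5:  IN={a@B1, b@B3, c@B4, e@B1}  OUT={a@B1, b@B3, c@B4, e@B1, f@B5}
  B6:  IN={a@B1, b@B3, c@B4, e@B1, f@B5}  OUT={a@B1, b@B6, c@B4, e@B1, f@B5}
  B7:  IN={a@B1, b@B6, c@B4, e@B1, f@B5}  OUT={a@B1, b@B6, c@B4, e@B7, f@B5}
  B8:  IN={a@B1, b@B6, c@B4, e@B7, f@B5}  OUT={a@B1, b@B8, c@B4, e@B7, f@B5}

Merge at B3: IN[B3] = OUT[B2] = {a@B1, b@B1, b@B3, c@B4, e@B1}
Applying B3's transfer function to that IN value gives OUT[B3] (row B3 above).

Answer: {a@B1, b@B3, c@B3, e@B1}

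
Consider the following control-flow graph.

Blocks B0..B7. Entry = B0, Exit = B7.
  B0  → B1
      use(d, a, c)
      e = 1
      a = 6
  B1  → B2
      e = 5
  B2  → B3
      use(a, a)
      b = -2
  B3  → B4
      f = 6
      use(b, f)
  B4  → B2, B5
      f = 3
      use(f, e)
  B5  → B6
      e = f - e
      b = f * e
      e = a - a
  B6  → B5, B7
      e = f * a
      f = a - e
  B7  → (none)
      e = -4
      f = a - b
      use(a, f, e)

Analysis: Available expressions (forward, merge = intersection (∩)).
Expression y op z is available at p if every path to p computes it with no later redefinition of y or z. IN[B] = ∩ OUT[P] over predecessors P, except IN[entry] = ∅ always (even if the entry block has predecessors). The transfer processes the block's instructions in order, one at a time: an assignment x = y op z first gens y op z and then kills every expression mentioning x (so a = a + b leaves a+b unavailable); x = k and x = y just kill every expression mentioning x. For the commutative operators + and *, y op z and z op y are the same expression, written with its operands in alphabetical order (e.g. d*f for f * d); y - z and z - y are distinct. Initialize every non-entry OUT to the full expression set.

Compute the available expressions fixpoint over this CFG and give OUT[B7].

Answer: {a-a, a-b}

Working:
Fixpoint table:
  B0:   IN={}   OUT={}
  B1:   IN={}   OUT={}
  B2:   IN={}   OUT={}
  B3:   IN={}   OUT={}
  B4:   IN={}   OUT={}
  B5:   IN={}   OUT={a-a}
  B6:   IN={a-a}   OUT={a-a, a-e}
  B7:   IN={a-a, a-e}   OUT={a-a, a-b}

Merge at B7: IN[B7] = OUT[B6] = {a-a, a-e}
Applying B7's transfer function to that IN value gives OUT[B7] (row B7 above).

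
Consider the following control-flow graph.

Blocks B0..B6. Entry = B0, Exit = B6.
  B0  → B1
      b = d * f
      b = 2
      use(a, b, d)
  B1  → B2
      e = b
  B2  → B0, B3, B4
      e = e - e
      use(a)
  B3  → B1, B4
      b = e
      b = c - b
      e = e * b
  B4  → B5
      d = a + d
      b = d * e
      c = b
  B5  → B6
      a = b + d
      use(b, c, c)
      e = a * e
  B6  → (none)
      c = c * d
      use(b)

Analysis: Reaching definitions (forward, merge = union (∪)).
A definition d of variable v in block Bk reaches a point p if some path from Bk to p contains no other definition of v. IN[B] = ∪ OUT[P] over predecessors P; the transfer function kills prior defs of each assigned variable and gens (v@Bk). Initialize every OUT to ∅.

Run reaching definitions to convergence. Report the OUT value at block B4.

Per-block solution:
  B0:   IN={b@B0, b@B3, e@B2}   OUT={b@B0, e@B2}
  B1:   IN={b@B0, b@B3, e@B2, e@B3}   OUT={b@B0, b@B3, e@B1}
  B2:   IN={b@B0, b@B3, e@B1}   OUT={b@B0, b@B3, e@B2}
  B3:   IN={b@B0, b@B3, e@B2}   OUT={b@B3, e@B3}
  B4:   IN={b@B0, b@B3, e@B2, e@B3}   OUT={b@B4, c@B4, d@B4, e@B2, e@B3}
  B5:   IN={b@B4, c@B4, d@B4, e@B2, e@B3}   OUT={a@B5, b@B4, c@B4, d@B4, e@B5}
  B6:   IN={a@B5, b@B4, c@B4, d@B4, e@B5}   OUT={a@B5, b@B4, c@B6, d@B4, e@B5}

Merge at B4: IN[B4] = OUT[B2] ⊔ OUT[B3] = {b@B0, b@B3, e@B2, e@B3}
Applying B4's transfer function to that IN value gives OUT[B4] (row B4 above).

Answer: {b@B4, c@B4, d@B4, e@B2, e@B3}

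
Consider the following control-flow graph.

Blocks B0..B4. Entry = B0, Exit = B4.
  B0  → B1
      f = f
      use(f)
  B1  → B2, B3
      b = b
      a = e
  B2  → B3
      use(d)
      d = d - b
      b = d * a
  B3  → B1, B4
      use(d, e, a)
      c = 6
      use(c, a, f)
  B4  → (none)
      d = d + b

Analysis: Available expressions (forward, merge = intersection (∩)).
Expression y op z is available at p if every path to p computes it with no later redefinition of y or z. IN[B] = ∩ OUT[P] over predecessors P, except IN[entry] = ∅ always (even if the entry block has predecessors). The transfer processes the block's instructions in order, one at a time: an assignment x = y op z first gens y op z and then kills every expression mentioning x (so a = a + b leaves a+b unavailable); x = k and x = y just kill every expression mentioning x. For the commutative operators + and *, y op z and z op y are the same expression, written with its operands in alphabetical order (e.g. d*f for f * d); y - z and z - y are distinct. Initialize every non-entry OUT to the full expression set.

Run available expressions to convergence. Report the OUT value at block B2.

Answer: {a*d}

Working:
Per-block solution:
  B0: | IN={} | OUT={}
  B1: | IN={} | OUT={}
  B2: | IN={} | OUT={a*d}
  B3: | IN={} | OUT={}
  B4: | IN={} | OUT={}

Merge at B2: IN[B2] = OUT[B1] = {}
Applying B2's transfer function to that IN value gives OUT[B2] (row B2 above).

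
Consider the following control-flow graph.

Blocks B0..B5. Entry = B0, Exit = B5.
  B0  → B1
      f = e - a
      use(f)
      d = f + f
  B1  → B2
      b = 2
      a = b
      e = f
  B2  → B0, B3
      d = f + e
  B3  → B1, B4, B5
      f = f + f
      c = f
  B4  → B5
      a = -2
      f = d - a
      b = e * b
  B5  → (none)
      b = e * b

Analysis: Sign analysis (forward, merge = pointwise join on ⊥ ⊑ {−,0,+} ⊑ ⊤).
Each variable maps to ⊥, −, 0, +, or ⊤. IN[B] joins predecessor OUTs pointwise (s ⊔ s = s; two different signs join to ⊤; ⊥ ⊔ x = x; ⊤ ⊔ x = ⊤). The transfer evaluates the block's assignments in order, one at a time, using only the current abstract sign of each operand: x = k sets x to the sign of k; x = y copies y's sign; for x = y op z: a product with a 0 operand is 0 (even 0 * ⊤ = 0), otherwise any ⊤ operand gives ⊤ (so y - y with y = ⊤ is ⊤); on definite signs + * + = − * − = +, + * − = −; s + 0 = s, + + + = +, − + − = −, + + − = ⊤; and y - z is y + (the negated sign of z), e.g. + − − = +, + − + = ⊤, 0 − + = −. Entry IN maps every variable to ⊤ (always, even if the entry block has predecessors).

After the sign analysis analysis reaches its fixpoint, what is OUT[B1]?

Converged values:
  B0: | IN=(all ⊤) | OUT=(all ⊤)
  B1: | IN=(all ⊤) | OUT={a:+, b:+; rest ⊤}
  B2: | IN={a:+, b:+; rest ⊤} | OUT={a:+, b:+; rest ⊤}
  B3: | IN={a:+, b:+; rest ⊤} | OUT={a:+, b:+; rest ⊤}
  B4: | IN={a:+, b:+; rest ⊤} | OUT={a:-; rest ⊤}
  B5: | IN=(all ⊤) | OUT=(all ⊤)

Merge at B1: IN[B1] = OUT[B0] ⊔ OUT[B3] = {a: ⊤, b: ⊤, c: ⊤, d: ⊤, e: ⊤, f: ⊤}
Applying B1's transfer function to that IN value gives OUT[B1] (row B1 above).

Answer: {a: +, b: +, c: ⊤, d: ⊤, e: ⊤, f: ⊤}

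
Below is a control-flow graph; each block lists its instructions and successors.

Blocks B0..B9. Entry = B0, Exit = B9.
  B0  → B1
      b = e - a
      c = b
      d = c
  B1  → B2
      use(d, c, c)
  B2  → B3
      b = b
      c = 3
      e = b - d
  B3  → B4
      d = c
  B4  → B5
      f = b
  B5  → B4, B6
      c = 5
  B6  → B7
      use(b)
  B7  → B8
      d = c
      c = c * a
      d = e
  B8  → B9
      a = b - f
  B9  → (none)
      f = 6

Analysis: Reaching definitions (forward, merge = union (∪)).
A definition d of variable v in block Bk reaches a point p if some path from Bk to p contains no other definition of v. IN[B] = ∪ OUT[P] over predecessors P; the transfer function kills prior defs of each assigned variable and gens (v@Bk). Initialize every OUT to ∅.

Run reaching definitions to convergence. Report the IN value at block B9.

Fixpoint table:
  B0:   IN={}   OUT={b@B0, c@B0, d@B0}
  B1:   IN={b@B0, c@B0, d@B0}   OUT={b@B0, c@B0, d@B0}
  B2:   IN={b@B0, c@B0, d@B0}   OUT={b@B2, c@B2, d@B0, e@B2}
  B3:   IN={b@B2, c@B2, d@B0, e@B2}   OUT={b@B2, c@B2, d@B3, e@B2}
  B4:   IN={b@B2, c@B2, c@B5, d@B3, e@B2, f@B4}   OUT={b@B2, c@B2, c@B5, d@B3, e@B2, f@B4}
  B5:   IN={b@B2, c@B2, c@B5, d@B3, e@B2, f@B4}   OUT={b@B2, c@B5, d@B3, e@B2, f@B4}
  B6:   IN={b@B2, c@B5, d@B3, e@B2, f@B4}   OUT={b@B2, c@B5, d@B3, e@B2, f@B4}
  B7:   IN={b@B2, c@B5, d@B3, e@B2, f@B4}   OUT={b@B2, c@B7, d@B7, e@B2, f@B4}
  B8:   IN={b@B2, c@B7, d@B7, e@B2, f@B4}   OUT={a@B8, b@B2, c@B7, d@B7, e@B2, f@B4}
  B9:   IN={a@B8, b@B2, c@B7, d@B7, e@B2, f@B4}   OUT={a@B8, b@B2, c@B7, d@B7, e@B2, f@B9}

Merge at B9: IN[B9] = OUT[B8] = {a@B8, b@B2, c@B7, d@B7, e@B2, f@B4}

Answer: {a@B8, b@B2, c@B7, d@B7, e@B2, f@B4}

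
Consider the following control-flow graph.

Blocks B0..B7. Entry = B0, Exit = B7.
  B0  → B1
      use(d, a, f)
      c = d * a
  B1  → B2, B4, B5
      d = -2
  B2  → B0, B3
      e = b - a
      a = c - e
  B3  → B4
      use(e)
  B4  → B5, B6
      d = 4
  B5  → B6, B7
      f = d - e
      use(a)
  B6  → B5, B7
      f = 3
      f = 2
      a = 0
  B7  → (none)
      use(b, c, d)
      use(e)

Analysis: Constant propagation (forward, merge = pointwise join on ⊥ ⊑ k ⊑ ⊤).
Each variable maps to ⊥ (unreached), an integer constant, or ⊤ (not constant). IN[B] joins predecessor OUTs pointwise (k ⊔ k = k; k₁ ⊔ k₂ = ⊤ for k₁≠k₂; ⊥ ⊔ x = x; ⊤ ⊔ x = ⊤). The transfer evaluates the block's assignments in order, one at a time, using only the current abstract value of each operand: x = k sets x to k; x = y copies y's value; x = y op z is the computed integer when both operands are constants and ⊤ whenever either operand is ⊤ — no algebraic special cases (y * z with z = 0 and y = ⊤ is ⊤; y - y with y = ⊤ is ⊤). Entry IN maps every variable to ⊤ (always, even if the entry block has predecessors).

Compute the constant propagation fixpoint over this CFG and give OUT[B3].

Answer: {a: ⊤, b: ⊤, c: ⊤, d: -2, e: ⊤, f: ⊤}

Working:
Fixpoint table:
  B0:  IN=(all ⊤)  OUT=(all ⊤)
  B1:  IN=(all ⊤)  OUT={d:-2; rest ⊤}
  B2:  IN={d:-2; rest ⊤}  OUT={d:-2; rest ⊤}
  B3:  IN={d:-2; rest ⊤}  OUT={d:-2; rest ⊤}
  B4:  IN={d:-2; rest ⊤}  OUT={d:4; rest ⊤}
  B5:  IN=(all ⊤)  OUT=(all ⊤)
  B6:  IN=(all ⊤)  OUT={a:0, f:2; rest ⊤}
  B7:  IN=(all ⊤)  OUT=(all ⊤)

Merge at B3: IN[B3] = OUT[B2] = {a: ⊤, b: ⊤, c: ⊤, d: -2, e: ⊤, f: ⊤}
Applying B3's transfer function to that IN value gives OUT[B3] (row B3 above).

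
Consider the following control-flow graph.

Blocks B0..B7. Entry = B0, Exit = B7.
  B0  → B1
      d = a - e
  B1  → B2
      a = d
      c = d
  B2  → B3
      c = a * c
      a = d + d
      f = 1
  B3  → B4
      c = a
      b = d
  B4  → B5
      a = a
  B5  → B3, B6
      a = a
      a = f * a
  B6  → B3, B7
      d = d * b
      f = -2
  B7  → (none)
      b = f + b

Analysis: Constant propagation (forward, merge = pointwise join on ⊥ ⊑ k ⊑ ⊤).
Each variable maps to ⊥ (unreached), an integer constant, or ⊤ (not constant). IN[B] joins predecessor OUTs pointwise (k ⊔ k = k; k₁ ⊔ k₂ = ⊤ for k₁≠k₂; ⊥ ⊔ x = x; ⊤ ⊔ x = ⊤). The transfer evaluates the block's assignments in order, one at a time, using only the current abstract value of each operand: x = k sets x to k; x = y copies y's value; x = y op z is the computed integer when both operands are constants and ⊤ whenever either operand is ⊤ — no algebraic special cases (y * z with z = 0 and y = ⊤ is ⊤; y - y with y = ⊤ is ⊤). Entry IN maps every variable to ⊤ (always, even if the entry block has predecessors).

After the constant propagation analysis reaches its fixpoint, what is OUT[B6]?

Fixpoint table:
  B0:   IN=(all ⊤)   OUT=(all ⊤)
  B1:   IN=(all ⊤)   OUT=(all ⊤)
  B2:   IN=(all ⊤)   OUT={f:1; rest ⊤}
  B3:   IN=(all ⊤)   OUT=(all ⊤)
  B4:   IN=(all ⊤)   OUT=(all ⊤)
  B5:   IN=(all ⊤)   OUT=(all ⊤)
  B6:   IN=(all ⊤)   OUT={f:-2; rest ⊤}
  B7:   IN={f:-2; rest ⊤}   OUT={f:-2; rest ⊤}

Merge at B6: IN[B6] = OUT[B5] = {a: ⊤, b: ⊤, c: ⊤, d: ⊤, e: ⊤, f: ⊤}
Applying B6's transfer function to that IN value gives OUT[B6] (row B6 above).

Answer: {a: ⊤, b: ⊤, c: ⊤, d: ⊤, e: ⊤, f: -2}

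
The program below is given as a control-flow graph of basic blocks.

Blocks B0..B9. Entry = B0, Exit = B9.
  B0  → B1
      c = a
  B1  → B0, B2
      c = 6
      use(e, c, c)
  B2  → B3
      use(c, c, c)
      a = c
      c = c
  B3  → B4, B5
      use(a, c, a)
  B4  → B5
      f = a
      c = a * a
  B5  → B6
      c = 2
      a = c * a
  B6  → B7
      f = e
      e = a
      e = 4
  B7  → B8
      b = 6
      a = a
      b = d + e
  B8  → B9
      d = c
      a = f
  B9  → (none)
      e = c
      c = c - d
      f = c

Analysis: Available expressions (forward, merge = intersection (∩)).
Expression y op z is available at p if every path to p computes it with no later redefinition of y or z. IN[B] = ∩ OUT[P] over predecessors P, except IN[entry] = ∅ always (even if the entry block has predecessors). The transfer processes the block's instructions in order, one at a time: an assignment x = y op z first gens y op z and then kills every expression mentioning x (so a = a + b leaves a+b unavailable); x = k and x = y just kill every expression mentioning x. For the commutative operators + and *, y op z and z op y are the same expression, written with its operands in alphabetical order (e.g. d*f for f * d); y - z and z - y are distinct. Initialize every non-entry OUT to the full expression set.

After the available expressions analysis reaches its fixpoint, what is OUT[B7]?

Answer: {d+e}

Working:
Fixpoint table:
  B0: | IN={} | OUT={}
  B1: | IN={} | OUT={}
  B2: | IN={} | OUT={}
  B3: | IN={} | OUT={}
  B4: | IN={} | OUT={a*a}
  B5: | IN={} | OUT={}
  B6: | IN={} | OUT={}
  B7: | IN={} | OUT={d+e}
  B8: | IN={d+e} | OUT={}
  B9: | IN={} | OUT={}

Merge at B7: IN[B7] = OUT[B6] = {}
Applying B7's transfer function to that IN value gives OUT[B7] (row B7 above).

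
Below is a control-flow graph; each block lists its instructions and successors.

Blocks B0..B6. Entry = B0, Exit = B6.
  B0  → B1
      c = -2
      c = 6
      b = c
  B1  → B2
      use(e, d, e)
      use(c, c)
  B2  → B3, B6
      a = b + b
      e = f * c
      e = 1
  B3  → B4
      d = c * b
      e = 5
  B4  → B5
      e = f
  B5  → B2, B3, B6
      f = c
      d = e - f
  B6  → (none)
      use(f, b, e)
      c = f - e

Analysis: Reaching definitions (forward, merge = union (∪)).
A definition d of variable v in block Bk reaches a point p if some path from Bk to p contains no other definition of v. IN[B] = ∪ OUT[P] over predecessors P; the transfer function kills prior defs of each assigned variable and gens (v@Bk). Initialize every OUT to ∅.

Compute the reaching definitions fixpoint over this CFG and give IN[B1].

Per-block solution:
  B0: | IN={} | OUT={b@B0, c@B0}
  B1: | IN={b@B0, c@B0} | OUT={b@B0, c@B0}
  B2: | IN={a@B2, b@B0, c@B0, d@B5, e@B4, f@B5} | OUT={a@B2, b@B0, c@B0, d@B5, e@B2, f@B5}
  B3: | IN={a@B2, b@B0, c@B0, d@B5, e@B2, e@B4, f@B5} | OUT={a@B2, b@B0, c@B0, d@B3, e@B3, f@B5}
  B4: | IN={a@B2, b@B0, c@B0, d@B3, e@B3, f@B5} | OUT={a@B2, b@B0, c@B0, d@B3, e@B4, f@B5}
  B5: | IN={a@B2, b@B0, c@B0, d@B3, e@B4, f@B5} | OUT={a@B2, b@B0, c@B0, d@B5, e@B4, f@B5}
  B6: | IN={a@B2, b@B0, c@B0, d@B5, e@B2, e@B4, f@B5} | OUT={a@B2, b@B0, c@B6, d@B5, e@B2, e@B4, f@B5}

Merge at B1: IN[B1] = OUT[B0] = {b@B0, c@B0}

Answer: {b@B0, c@B0}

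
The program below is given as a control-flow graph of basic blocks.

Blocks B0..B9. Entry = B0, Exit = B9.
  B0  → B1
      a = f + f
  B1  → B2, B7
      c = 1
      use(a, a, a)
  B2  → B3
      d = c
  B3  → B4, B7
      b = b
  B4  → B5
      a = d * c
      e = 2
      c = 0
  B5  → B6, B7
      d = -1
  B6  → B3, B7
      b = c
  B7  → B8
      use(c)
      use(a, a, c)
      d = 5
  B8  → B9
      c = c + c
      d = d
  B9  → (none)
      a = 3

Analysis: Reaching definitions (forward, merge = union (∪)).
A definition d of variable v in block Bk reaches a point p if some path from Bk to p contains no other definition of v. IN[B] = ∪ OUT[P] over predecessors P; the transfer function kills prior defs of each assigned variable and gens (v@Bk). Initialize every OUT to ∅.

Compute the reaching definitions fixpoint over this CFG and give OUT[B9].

Converged values:
  B0: | IN={} | OUT={a@B0}
  B1: | IN={a@B0} | OUT={a@B0, c@B1}
  B2: | IN={a@B0, c@B1} | OUT={a@B0, c@B1, d@B2}
  B3: | IN={a@B0, a@B4, b@B6, c@B1, c@B4, d@B2, d@B5, e@B4} | OUT={a@B0, a@B4, b@B3, c@B1, c@B4, d@B2, d@B5, e@B4}
  B4: | IN={a@B0, a@B4, b@B3, c@B1, c@B4, d@B2, d@B5, e@B4} | OUT={a@B4, b@B3, c@B4, d@B2, d@B5, e@B4}
  B5: | IN={a@B4, b@B3, c@B4, d@B2, d@B5, e@B4} | OUT={a@B4, b@B3, c@B4, d@B5, e@B4}
  B6: | IN={a@B4, b@B3, c@B4, d@B5, e@B4} | OUT={a@B4, b@B6, c@B4, d@B5, e@B4}
  B7: | IN={a@B0, a@B4, b@B3, b@B6, c@B1, c@B4, d@B2, d@B5, e@B4} | OUT={a@B0, a@B4, b@B3, b@B6, c@B1, c@B4, d@B7, e@B4}
  B8: | IN={a@B0, a@B4, b@B3, b@B6, c@B1, c@B4, d@B7, e@B4} | OUT={a@B0, a@B4, b@B3, b@B6, c@B8, d@B8, e@B4}
  B9: | IN={a@B0, a@B4, b@B3, b@B6, c@B8, d@B8, e@B4} | OUT={a@B9, b@B3, b@B6, c@B8, d@B8, e@B4}

Merge at B9: IN[B9] = OUT[B8] = {a@B0, a@B4, b@B3, b@B6, c@B8, d@B8, e@B4}
Applying B9's transfer function to that IN value gives OUT[B9] (row B9 above).

Answer: {a@B9, b@B3, b@B6, c@B8, d@B8, e@B4}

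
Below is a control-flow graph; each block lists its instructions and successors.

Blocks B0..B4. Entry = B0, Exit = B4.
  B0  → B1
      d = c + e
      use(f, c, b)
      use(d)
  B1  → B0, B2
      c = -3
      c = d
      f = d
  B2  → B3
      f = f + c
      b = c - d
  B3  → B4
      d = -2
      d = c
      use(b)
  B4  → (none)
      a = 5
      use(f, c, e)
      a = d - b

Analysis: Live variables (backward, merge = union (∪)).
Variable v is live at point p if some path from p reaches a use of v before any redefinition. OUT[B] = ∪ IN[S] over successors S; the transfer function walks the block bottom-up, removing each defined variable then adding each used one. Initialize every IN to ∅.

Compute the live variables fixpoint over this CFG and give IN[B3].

Answer: {b, c, e, f}

Trace:
Per-block solution:
  B0: | IN={b, c, e, f} | OUT={b, d, e}
  B1: | IN={b, d, e} | OUT={b, c, d, e, f}
  B2: | IN={c, d, e, f} | OUT={b, c, e, f}
  B3: | IN={b, c, e, f} | OUT={b, c, d, e, f}
  B4: | IN={b, c, d, e, f} | OUT={}

Merge at B3: OUT[B3] = IN[B4] = {b, c, d, e, f}
Applying B3's transfer function to that OUT value gives IN[B3] (row B3 above).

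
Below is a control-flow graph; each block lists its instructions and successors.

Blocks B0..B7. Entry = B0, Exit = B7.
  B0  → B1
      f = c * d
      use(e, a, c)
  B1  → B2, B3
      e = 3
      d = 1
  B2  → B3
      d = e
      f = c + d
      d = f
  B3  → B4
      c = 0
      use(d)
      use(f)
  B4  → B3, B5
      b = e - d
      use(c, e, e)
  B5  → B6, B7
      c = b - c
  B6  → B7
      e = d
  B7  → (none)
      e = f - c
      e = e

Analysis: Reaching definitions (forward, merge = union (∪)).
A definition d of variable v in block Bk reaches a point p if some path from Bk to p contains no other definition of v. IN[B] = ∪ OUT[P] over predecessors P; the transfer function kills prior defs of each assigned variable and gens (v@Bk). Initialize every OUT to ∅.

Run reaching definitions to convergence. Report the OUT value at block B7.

Answer: {b@B4, c@B5, d@B1, d@B2, e@B7, f@B0, f@B2}

Derivation:
Fixpoint table:
  B0: | IN={} | OUT={f@B0}
  B1: | IN={f@B0} | OUT={d@B1, e@B1, f@B0}
  B2: | IN={d@B1, e@B1, f@B0} | OUT={d@B2, e@B1, f@B2}
  B3: | IN={b@B4, c@B3, d@B1, d@B2, e@B1, f@B0, f@B2} | OUT={b@B4, c@B3, d@B1, d@B2, e@B1, f@B0, f@B2}
  B4: | IN={b@B4, c@B3, d@B1, d@B2, e@B1, f@B0, f@B2} | OUT={b@B4, c@B3, d@B1, d@B2, e@B1, f@B0, f@B2}
  B5: | IN={b@B4, c@B3, d@B1, d@B2, e@B1, f@B0, f@B2} | OUT={b@B4, c@B5, d@B1, d@B2, e@B1, f@B0, f@B2}
  B6: | IN={b@B4, c@B5, d@B1, d@B2, e@B1, f@B0, f@B2} | OUT={b@B4, c@B5, d@B1, d@B2, e@B6, f@B0, f@B2}
  B7: | IN={b@B4, c@B5, d@B1, d@B2, e@B1, e@B6, f@B0, f@B2} | OUT={b@B4, c@B5, d@B1, d@B2, e@B7, f@B0, f@B2}

Merge at B7: IN[B7] = OUT[B5] ⊔ OUT[B6] = {b@B4, c@B5, d@B1, d@B2, e@B1, e@B6, f@B0, f@B2}
Applying B7's transfer function to that IN value gives OUT[B7] (row B7 above).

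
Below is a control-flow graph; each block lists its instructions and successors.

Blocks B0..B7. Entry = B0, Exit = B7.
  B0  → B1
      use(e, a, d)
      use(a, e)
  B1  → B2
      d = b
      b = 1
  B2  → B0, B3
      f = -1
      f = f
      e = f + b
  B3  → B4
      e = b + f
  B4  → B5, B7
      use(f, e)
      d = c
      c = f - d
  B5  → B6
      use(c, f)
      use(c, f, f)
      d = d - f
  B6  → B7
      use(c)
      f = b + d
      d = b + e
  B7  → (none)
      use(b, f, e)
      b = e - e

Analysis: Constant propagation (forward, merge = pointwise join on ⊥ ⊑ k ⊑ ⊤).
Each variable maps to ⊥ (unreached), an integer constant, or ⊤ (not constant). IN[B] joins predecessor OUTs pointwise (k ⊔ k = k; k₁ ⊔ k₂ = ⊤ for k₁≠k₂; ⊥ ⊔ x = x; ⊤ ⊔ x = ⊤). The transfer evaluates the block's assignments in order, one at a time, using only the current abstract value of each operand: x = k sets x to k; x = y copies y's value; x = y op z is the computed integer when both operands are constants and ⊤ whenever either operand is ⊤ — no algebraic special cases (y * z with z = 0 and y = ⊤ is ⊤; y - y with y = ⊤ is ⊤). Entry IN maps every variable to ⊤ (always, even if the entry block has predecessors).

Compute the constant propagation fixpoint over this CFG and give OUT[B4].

Answer: {a: ⊤, b: 1, c: ⊤, d: ⊤, e: 0, f: -1}

Working:
Per-block solution:
  B0: | IN=(all ⊤) | OUT=(all ⊤)
  B1: | IN=(all ⊤) | OUT={b:1; rest ⊤}
  B2: | IN={b:1; rest ⊤} | OUT={b:1, e:0, f:-1; rest ⊤}
  B3: | IN={b:1, e:0, f:-1; rest ⊤} | OUT={b:1, e:0, f:-1; rest ⊤}
  B4: | IN={b:1, e:0, f:-1; rest ⊤} | OUT={b:1, e:0, f:-1; rest ⊤}
  B5: | IN={b:1, e:0, f:-1; rest ⊤} | OUT={b:1, e:0, f:-1; rest ⊤}
  B6: | IN={b:1, e:0, f:-1; rest ⊤} | OUT={b:1, d:1, e:0; rest ⊤}
  B7: | IN={b:1, e:0; rest ⊤} | OUT={b:0, e:0; rest ⊤}

Merge at B4: IN[B4] = OUT[B3] = {a: ⊤, b: 1, c: ⊤, d: ⊤, e: 0, f: -1}
Applying B4's transfer function to that IN value gives OUT[B4] (row B4 above).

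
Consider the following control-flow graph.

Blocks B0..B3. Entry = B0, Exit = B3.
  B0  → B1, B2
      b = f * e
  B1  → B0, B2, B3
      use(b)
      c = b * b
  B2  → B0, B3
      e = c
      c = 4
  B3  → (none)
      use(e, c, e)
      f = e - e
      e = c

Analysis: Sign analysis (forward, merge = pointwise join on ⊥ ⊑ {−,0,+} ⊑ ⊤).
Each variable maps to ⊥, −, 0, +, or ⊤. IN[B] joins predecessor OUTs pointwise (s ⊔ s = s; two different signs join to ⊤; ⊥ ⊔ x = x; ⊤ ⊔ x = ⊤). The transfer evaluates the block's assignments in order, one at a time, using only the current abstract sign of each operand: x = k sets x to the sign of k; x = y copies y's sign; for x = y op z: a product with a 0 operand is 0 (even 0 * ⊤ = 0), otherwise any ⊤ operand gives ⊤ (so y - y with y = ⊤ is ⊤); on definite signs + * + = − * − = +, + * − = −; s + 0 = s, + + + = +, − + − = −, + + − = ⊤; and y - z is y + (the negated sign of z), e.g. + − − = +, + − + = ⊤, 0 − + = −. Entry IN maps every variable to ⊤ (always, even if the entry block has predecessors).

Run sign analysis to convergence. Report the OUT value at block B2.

Converged values:
  B0: | IN=(all ⊤) | OUT=(all ⊤)
  B1: | IN=(all ⊤) | OUT=(all ⊤)
  B2: | IN=(all ⊤) | OUT={c:+; rest ⊤}
  B3: | IN=(all ⊤) | OUT=(all ⊤)

Merge at B2: IN[B2] = OUT[B0] ⊔ OUT[B1] = {a: ⊤, b: ⊤, c: ⊤, d: ⊤, e: ⊤, f: ⊤}
Applying B2's transfer function to that IN value gives OUT[B2] (row B2 above).

Answer: {a: ⊤, b: ⊤, c: +, d: ⊤, e: ⊤, f: ⊤}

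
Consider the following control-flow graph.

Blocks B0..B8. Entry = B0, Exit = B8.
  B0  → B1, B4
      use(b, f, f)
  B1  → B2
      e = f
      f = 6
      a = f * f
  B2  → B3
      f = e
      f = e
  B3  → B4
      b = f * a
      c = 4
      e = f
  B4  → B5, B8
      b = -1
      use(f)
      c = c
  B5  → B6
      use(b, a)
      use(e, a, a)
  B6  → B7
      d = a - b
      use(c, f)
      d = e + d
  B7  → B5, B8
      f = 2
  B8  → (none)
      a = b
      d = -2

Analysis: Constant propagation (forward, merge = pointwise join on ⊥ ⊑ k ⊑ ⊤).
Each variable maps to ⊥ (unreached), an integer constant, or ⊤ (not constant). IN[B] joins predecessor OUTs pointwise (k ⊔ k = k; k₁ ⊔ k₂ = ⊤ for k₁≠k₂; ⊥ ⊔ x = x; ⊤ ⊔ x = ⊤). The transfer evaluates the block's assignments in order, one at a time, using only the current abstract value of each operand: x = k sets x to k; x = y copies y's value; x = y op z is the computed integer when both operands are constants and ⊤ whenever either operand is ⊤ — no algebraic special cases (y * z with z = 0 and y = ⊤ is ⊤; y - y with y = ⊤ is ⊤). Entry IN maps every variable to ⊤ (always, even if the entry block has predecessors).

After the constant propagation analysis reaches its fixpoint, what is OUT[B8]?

Per-block solution:
  B0:   IN=(all ⊤)   OUT=(all ⊤)
  B1:   IN=(all ⊤)   OUT={a:36, f:6; rest ⊤}
  B2:   IN={a:36, f:6; rest ⊤}   OUT={a:36; rest ⊤}
  B3:   IN={a:36; rest ⊤}   OUT={a:36, c:4; rest ⊤}
  B4:   IN=(all ⊤)   OUT={b:-1; rest ⊤}
  B5:   IN={b:-1; rest ⊤}   OUT={b:-1; rest ⊤}
  B6:   IN={b:-1; rest ⊤}   OUT={b:-1; rest ⊤}
  B7:   IN={b:-1; rest ⊤}   OUT={b:-1, f:2; rest ⊤}
  B8:   IN={b:-1; rest ⊤}   OUT={a:-1, b:-1, d:-2; rest ⊤}

Merge at B8: IN[B8] = OUT[B4] ⊔ OUT[B7] = {a: ⊤, b: -1, c: ⊤, d: ⊤, e: ⊤, f: ⊤}
Applying B8's transfer function to that IN value gives OUT[B8] (row B8 above).

Answer: {a: -1, b: -1, c: ⊤, d: -2, e: ⊤, f: ⊤}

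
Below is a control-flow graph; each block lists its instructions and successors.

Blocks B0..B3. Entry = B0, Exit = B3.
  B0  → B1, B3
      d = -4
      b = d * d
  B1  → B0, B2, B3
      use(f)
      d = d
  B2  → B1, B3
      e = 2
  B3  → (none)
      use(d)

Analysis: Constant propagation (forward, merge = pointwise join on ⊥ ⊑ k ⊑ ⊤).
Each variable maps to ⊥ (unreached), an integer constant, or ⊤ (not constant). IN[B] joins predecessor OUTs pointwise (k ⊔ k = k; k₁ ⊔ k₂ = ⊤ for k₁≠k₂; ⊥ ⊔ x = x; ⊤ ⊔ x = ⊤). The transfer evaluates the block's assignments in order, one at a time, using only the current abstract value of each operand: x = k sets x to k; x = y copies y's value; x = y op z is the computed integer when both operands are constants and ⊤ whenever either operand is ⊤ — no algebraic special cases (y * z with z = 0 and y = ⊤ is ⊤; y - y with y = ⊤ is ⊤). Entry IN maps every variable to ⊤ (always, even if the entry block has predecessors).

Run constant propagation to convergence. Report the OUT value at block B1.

Fixpoint table:
  B0: | IN=(all ⊤) | OUT={b:16, d:-4; rest ⊤}
  B1: | IN={b:16, d:-4; rest ⊤} | OUT={b:16, d:-4; rest ⊤}
  B2: | IN={b:16, d:-4; rest ⊤} | OUT={b:16, d:-4, e:2; rest ⊤}
  B3: | IN={b:16, d:-4; rest ⊤} | OUT={b:16, d:-4; rest ⊤}

Merge at B1: IN[B1] = OUT[B0] ⊔ OUT[B2] = {a: ⊤, b: 16, c: ⊤, d: -4, e: ⊤, f: ⊤}
Applying B1's transfer function to that IN value gives OUT[B1] (row B1 above).

Answer: {a: ⊤, b: 16, c: ⊤, d: -4, e: ⊤, f: ⊤}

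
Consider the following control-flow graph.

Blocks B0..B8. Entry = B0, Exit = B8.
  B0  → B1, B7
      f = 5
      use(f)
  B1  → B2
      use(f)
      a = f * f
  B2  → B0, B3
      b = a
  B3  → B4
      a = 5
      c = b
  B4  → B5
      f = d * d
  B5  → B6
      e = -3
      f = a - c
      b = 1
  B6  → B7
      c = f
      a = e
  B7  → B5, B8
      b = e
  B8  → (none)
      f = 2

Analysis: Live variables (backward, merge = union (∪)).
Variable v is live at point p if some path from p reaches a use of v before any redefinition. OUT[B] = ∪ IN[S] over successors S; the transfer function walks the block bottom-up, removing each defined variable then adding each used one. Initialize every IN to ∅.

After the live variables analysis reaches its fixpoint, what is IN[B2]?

Fixpoint table:
  B0:  IN={a, c, d, e}  OUT={a, c, d, e, f}
  B1:  IN={c, d, e, f}  OUT={a, c, d, e}
  B2:  IN={a, c, d, e}  OUT={a, b, c, d, e}
  B3:  IN={b, d}  OUT={a, c, d}
  B4:  IN={a, c, d}  OUT={a, c}
  B5:  IN={a, c}  OUT={e, f}
  B6:  IN={e, f}  OUT={a, c, e}
  B7:  IN={a, c, e}  OUT={a, c}
  B8:  IN={}  OUT={}

Merge at B2: OUT[B2] = IN[B0] ⊔ IN[B3] = {a, b, c, d, e}
Applying B2's transfer function to that OUT value gives IN[B2] (row B2 above).

Answer: {a, c, d, e}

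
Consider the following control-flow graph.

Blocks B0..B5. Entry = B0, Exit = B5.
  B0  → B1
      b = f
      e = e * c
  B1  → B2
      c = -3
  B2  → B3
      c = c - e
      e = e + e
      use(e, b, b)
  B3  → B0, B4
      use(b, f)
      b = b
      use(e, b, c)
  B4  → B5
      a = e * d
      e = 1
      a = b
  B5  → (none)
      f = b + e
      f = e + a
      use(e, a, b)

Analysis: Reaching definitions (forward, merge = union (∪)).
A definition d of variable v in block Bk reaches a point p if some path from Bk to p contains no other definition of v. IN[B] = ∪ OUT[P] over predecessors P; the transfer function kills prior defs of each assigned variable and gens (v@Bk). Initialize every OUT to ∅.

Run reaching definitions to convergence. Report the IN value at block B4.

Answer: {b@B3, c@B2, e@B2}

Derivation:
Per-block solution:
  B0: | IN={b@B3, c@B2, e@B2} | OUT={b@B0, c@B2, e@B0}
  B1: | IN={b@B0, c@B2, e@B0} | OUT={b@B0, c@B1, e@B0}
  B2: | IN={b@B0, c@B1, e@B0} | OUT={b@B0, c@B2, e@B2}
  B3: | IN={b@B0, c@B2, e@B2} | OUT={b@B3, c@B2, e@B2}
  B4: | IN={b@B3, c@B2, e@B2} | OUT={a@B4, b@B3, c@B2, e@B4}
  B5: | IN={a@B4, b@B3, c@B2, e@B4} | OUT={a@B4, b@B3, c@B2, e@B4, f@B5}

Merge at B4: IN[B4] = OUT[B3] = {b@B3, c@B2, e@B2}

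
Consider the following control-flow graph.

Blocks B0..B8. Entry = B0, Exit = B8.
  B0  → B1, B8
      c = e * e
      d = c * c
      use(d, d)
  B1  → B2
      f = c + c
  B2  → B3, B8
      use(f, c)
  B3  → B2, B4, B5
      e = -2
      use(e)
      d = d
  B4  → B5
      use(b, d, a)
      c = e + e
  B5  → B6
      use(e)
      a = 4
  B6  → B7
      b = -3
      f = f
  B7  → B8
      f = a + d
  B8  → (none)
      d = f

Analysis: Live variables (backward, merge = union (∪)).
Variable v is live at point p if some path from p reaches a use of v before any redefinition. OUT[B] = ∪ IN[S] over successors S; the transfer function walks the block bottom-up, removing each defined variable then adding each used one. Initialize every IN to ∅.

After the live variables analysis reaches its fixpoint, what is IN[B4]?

Per-block solution:
  B0: | IN={a, b, e, f} | OUT={a, b, c, d, f}
  B1: | IN={a, b, c, d} | OUT={a, b, c, d, f}
  B2: | IN={a, b, c, d, f} | OUT={a, b, c, d, f}
  B3: | IN={a, b, c, d, f} | OUT={a, b, c, d, e, f}
  B4: | IN={a, b, d, e, f} | OUT={d, e, f}
  B5: | IN={d, e, f} | OUT={a, d, f}
  B6: | IN={a, d, f} | OUT={a, d}
  B7: | IN={a, d} | OUT={f}
  B8: | IN={f} | OUT={}

Merge at B4: OUT[B4] = IN[B5] = {d, e, f}
Applying B4's transfer function to that OUT value gives IN[B4] (row B4 above).

Answer: {a, b, d, e, f}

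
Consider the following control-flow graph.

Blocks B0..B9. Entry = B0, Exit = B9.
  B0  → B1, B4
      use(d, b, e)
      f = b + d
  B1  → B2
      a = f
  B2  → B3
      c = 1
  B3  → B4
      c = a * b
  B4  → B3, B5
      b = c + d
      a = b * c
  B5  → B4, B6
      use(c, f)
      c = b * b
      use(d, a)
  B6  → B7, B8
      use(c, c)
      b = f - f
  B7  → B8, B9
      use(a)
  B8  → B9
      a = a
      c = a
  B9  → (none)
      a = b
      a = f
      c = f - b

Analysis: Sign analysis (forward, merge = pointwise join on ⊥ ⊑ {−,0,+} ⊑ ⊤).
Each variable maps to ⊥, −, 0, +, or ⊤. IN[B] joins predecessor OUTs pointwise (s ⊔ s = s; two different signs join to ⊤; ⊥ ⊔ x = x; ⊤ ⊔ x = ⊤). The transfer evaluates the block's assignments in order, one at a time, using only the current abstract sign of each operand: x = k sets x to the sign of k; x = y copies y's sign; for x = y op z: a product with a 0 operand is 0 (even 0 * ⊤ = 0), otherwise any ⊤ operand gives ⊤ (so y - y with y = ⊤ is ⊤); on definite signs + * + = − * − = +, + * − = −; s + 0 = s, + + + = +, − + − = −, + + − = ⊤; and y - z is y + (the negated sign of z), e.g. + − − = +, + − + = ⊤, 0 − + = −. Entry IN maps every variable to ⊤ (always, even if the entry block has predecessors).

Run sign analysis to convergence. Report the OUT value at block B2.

Per-block solution:
  B0:   IN=(all ⊤)   OUT=(all ⊤)
  B1:   IN=(all ⊤)   OUT=(all ⊤)
  B2:   IN=(all ⊤)   OUT={c:+; rest ⊤}
  B3:   IN=(all ⊤)   OUT=(all ⊤)
  B4:   IN=(all ⊤)   OUT=(all ⊤)
  B5:   IN=(all ⊤)   OUT=(all ⊤)
  B6:   IN=(all ⊤)   OUT=(all ⊤)
  B7:   IN=(all ⊤)   OUT=(all ⊤)
  B8:   IN=(all ⊤)   OUT=(all ⊤)
  B9:   IN=(all ⊤)   OUT=(all ⊤)

Merge at B2: IN[B2] = OUT[B1] = {a: ⊤, b: ⊤, c: ⊤, d: ⊤, e: ⊤, f: ⊤}
Applying B2's transfer function to that IN value gives OUT[B2] (row B2 above).

Answer: {a: ⊤, b: ⊤, c: +, d: ⊤, e: ⊤, f: ⊤}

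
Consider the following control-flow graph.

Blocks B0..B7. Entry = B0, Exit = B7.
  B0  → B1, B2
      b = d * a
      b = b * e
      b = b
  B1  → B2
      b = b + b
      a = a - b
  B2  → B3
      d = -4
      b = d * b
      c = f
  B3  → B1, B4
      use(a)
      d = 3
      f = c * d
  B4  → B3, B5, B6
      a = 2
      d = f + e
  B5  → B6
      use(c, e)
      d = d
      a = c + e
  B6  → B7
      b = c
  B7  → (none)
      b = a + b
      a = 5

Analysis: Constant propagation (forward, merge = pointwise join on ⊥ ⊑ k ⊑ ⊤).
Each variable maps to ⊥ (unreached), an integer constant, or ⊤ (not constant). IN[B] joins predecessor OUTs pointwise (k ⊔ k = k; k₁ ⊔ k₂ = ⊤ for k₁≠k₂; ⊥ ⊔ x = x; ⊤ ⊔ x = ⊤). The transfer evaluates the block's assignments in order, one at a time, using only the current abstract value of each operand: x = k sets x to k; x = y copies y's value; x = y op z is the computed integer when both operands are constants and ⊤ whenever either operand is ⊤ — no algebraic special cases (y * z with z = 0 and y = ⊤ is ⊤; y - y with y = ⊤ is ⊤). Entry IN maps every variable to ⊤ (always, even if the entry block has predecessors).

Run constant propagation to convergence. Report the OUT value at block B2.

Converged values:
  B0:   IN=(all ⊤)   OUT=(all ⊤)
  B1:   IN=(all ⊤)   OUT=(all ⊤)
  B2:   IN=(all ⊤)   OUT={d:-4; rest ⊤}
  B3:   IN=(all ⊤)   OUT={d:3; rest ⊤}
  B4:   IN={d:3; rest ⊤}   OUT={a:2; rest ⊤}
  B5:   IN={a:2; rest ⊤}   OUT=(all ⊤)
  B6:   IN=(all ⊤)   OUT=(all ⊤)
  B7:   IN=(all ⊤)   OUT={a:5; rest ⊤}

Merge at B2: IN[B2] = OUT[B0] ⊔ OUT[B1] = {a: ⊤, b: ⊤, c: ⊤, d: ⊤, e: ⊤, f: ⊤}
Applying B2's transfer function to that IN value gives OUT[B2] (row B2 above).

Answer: {a: ⊤, b: ⊤, c: ⊤, d: -4, e: ⊤, f: ⊤}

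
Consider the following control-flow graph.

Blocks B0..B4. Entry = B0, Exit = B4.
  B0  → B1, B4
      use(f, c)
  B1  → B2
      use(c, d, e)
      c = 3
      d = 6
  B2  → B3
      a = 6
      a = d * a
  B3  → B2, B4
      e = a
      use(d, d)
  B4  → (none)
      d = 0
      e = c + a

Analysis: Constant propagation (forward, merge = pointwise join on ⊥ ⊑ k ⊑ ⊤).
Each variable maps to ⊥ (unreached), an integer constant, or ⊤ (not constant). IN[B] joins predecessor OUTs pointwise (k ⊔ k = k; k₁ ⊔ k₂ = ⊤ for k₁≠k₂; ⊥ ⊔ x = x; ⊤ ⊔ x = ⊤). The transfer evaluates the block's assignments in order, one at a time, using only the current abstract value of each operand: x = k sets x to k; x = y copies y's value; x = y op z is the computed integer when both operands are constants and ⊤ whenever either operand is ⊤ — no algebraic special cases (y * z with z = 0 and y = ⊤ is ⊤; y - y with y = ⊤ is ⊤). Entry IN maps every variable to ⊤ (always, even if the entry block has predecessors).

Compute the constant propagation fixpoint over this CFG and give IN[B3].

Converged values:
  B0: | IN=(all ⊤) | OUT=(all ⊤)
  B1: | IN=(all ⊤) | OUT={c:3, d:6; rest ⊤}
  B2: | IN={c:3, d:6; rest ⊤} | OUT={a:36, c:3, d:6; rest ⊤}
  B3: | IN={a:36, c:3, d:6; rest ⊤} | OUT={a:36, c:3, d:6, e:36; rest ⊤}
  B4: | IN=(all ⊤) | OUT={d:0; rest ⊤}

Merge at B3: IN[B3] = OUT[B2] = {a: 36, b: ⊤, c: 3, d: 6, e: ⊤, f: ⊤}

Answer: {a: 36, b: ⊤, c: 3, d: 6, e: ⊤, f: ⊤}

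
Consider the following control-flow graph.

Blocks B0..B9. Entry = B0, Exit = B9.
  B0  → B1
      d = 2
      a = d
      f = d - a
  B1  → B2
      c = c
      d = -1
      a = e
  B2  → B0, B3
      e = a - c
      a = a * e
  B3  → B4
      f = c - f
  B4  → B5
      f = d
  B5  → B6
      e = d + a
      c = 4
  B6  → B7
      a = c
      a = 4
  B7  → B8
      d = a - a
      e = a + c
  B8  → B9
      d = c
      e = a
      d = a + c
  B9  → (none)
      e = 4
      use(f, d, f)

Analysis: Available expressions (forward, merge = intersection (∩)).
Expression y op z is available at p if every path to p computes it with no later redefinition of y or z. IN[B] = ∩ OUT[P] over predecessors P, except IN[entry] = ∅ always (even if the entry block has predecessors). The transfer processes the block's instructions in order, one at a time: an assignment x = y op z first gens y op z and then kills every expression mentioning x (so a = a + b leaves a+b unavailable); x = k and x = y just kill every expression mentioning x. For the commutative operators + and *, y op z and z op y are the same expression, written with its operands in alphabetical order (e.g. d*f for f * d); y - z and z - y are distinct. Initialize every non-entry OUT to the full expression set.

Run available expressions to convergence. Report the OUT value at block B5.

Converged values:
  B0:   IN={}   OUT={d-a}
  B1:   IN={d-a}   OUT={}
  B2:   IN={}   OUT={}
  B3:   IN={}   OUT={}
  B4:   IN={}   OUT={}
  B5:   IN={}   OUT={a+d}
  B6:   IN={a+d}   OUT={}
  B7:   IN={}   OUT={a+c, a-a}
  B8:   IN={a+c, a-a}   OUT={a+c, a-a}
  B9:   IN={a+c, a-a}   OUT={a+c, a-a}

Merge at B5: IN[B5] = OUT[B4] = {}
Applying B5's transfer function to that IN value gives OUT[B5] (row B5 above).

Answer: {a+d}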